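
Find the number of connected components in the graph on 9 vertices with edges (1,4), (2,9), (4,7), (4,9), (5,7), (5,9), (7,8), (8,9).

Step 1: Build adjacency list from edges:
  1: 4
  2: 9
  3: (none)
  4: 1, 7, 9
  5: 7, 9
  6: (none)
  7: 4, 5, 8
  8: 7, 9
  9: 2, 4, 5, 8

Step 2: Run BFS/DFS from vertex 1:
  Visited: {1, 4, 7, 9, 5, 8, 2}
  Reached 7 of 9 vertices

Step 3: Only 7 of 9 vertices reached. Graph is disconnected.
Connected components: {1, 2, 4, 5, 7, 8, 9}, {3}, {6}
Number of connected components: 3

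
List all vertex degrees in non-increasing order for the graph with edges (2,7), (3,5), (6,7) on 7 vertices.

Step 1: Count edges incident to each vertex:
  deg(1) = 0 (neighbors: none)
  deg(2) = 1 (neighbors: 7)
  deg(3) = 1 (neighbors: 5)
  deg(4) = 0 (neighbors: none)
  deg(5) = 1 (neighbors: 3)
  deg(6) = 1 (neighbors: 7)
  deg(7) = 2 (neighbors: 2, 6)

Step 2: Sort degrees in non-increasing order:
  Degrees: [0, 1, 1, 0, 1, 1, 2] -> sorted: [2, 1, 1, 1, 1, 0, 0]

Degree sequence: [2, 1, 1, 1, 1, 0, 0]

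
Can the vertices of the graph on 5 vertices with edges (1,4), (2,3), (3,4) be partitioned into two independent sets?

Step 1: Attempt 2-coloring using BFS:
  Start at vertex 1, assign color 0
  Color vertex 4 with color 1 (neighbor of 1)
  Color vertex 3 with color 0 (neighbor of 4)
  Color vertex 2 with color 1 (neighbor of 3)
  Start new component at vertex 5, assign color 0

Step 2: 2-coloring succeeded. No conflicts found.
  Set A (color 0): {1, 3, 5}
  Set B (color 1): {2, 4}

The graph is bipartite with partition {1, 3, 5}, {2, 4}.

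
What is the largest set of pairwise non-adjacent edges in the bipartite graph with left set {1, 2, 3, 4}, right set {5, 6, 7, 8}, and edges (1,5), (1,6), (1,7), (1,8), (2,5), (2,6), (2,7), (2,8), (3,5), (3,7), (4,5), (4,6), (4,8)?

Step 1: List the neighbors of each left vertex:
  1: 5, 6, 7, 8
  2: 5, 6, 7, 8
  3: 5, 7
  4: 5, 6, 8

Step 2: Greedily match left vertices, then look for augmenting paths:
  Match 1 -- 5
  Match 2 -- 6
  Match 3 -- 7
  Match 4 -- 8
  No augmenting path remains.

Step 3: Verify this is maximum:
  Matching size 4 = min(|L|, |R|) = min(4, 4), which is an upper bound, so this matching is maximum.

Maximum matching: {(1,5), (2,6), (3,7), (4,8)}
Size: 4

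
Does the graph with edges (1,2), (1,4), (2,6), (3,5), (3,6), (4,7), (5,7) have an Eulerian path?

Step 1: Find the degree of each vertex:
  deg(1) = 2
  deg(2) = 2
  deg(3) = 2
  deg(4) = 2
  deg(5) = 2
  deg(6) = 2
  deg(7) = 2

Step 2: Count vertices with odd degree:
  All vertices have even degree (0 odd-degree vertices)

Step 3: Apply Euler's theorem:
  - Eulerian circuit exists iff graph is connected and all vertices have even degree
  - Eulerian path exists iff graph is connected and has 0 or 2 odd-degree vertices

Graph is connected with 0 odd-degree vertices.
Both Eulerian circuit and Eulerian path exist.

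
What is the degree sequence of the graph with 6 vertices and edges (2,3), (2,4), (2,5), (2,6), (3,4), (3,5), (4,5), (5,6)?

Step 1: Count edges incident to each vertex:
  deg(1) = 0 (neighbors: none)
  deg(2) = 4 (neighbors: 3, 4, 5, 6)
  deg(3) = 3 (neighbors: 2, 4, 5)
  deg(4) = 3 (neighbors: 2, 3, 5)
  deg(5) = 4 (neighbors: 2, 3, 4, 6)
  deg(6) = 2 (neighbors: 2, 5)

Step 2: Sort degrees in non-increasing order:
  Degrees: [0, 4, 3, 3, 4, 2] -> sorted: [4, 4, 3, 3, 2, 0]

Degree sequence: [4, 4, 3, 3, 2, 0]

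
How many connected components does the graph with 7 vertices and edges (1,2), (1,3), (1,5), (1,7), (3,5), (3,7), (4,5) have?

Step 1: Build adjacency list from edges:
  1: 2, 3, 5, 7
  2: 1
  3: 1, 5, 7
  4: 5
  5: 1, 3, 4
  6: (none)
  7: 1, 3

Step 2: Run BFS/DFS from vertex 1:
  Visited: {1, 2, 3, 5, 7, 4}
  Reached 6 of 7 vertices

Step 3: Only 6 of 7 vertices reached. Graph is disconnected.
Connected components: {1, 2, 3, 4, 5, 7}, {6}
Number of connected components: 2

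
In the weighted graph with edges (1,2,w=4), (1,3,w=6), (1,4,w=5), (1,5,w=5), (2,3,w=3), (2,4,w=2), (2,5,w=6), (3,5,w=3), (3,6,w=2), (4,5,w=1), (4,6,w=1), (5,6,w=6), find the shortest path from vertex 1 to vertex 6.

Step 1: Build adjacency list with weights:
  1: 2(w=4), 3(w=6), 4(w=5), 5(w=5)
  2: 1(w=4), 3(w=3), 4(w=2), 5(w=6)
  3: 1(w=6), 2(w=3), 5(w=3), 6(w=2)
  4: 1(w=5), 2(w=2), 5(w=1), 6(w=1)
  5: 1(w=5), 2(w=6), 3(w=3), 4(w=1), 6(w=6)
  6: 3(w=2), 4(w=1), 5(w=6)

Step 2: Apply Dijkstra's algorithm from vertex 1:
  Visit vertex 1 (distance=0)
    Update dist[2] = 4
    Update dist[3] = 6
    Update dist[4] = 5
    Update dist[5] = 5
  Visit vertex 2 (distance=4)
  Visit vertex 4 (distance=5)
    Update dist[6] = 6
  Visit vertex 5 (distance=5)
  Visit vertex 3 (distance=6)
  Visit vertex 6 (distance=6)

Step 3: Shortest path: 1 -> 4 -> 6
Total weight: 5 + 1 = 6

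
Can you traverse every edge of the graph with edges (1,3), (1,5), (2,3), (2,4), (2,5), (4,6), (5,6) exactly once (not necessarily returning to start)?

Step 1: Find the degree of each vertex:
  deg(1) = 2
  deg(2) = 3
  deg(3) = 2
  deg(4) = 2
  deg(5) = 3
  deg(6) = 2

Step 2: Count vertices with odd degree:
  Odd-degree vertices: 2, 5 (2 total)

Step 3: Apply Euler's theorem:
  - Eulerian circuit exists iff graph is connected and all vertices have even degree
  - Eulerian path exists iff graph is connected and has 0 or 2 odd-degree vertices

Graph is connected with exactly 2 odd-degree vertices (2, 5).
Eulerian path exists (starting and ending at the odd-degree vertices), but no Eulerian circuit.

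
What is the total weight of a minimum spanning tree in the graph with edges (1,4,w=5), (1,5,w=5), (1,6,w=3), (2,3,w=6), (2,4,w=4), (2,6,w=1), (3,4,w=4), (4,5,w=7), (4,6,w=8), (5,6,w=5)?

Apply Kruskal's algorithm (sort edges by weight, add if no cycle):

Sorted edges by weight:
  (2,6) w=1
  (1,6) w=3
  (2,4) w=4
  (3,4) w=4
  (1,4) w=5
  (1,5) w=5
  (5,6) w=5
  (2,3) w=6
  (4,5) w=7
  (4,6) w=8

Add edge (2,6) w=1 -- no cycle. Running total: 1
Add edge (1,6) w=3 -- no cycle. Running total: 4
Add edge (2,4) w=4 -- no cycle. Running total: 8
Add edge (3,4) w=4 -- no cycle. Running total: 12
Skip edge (1,4) w=5 -- would create cycle
Add edge (1,5) w=5 -- no cycle. Running total: 17

MST edges: (2,6,w=1), (1,6,w=3), (2,4,w=4), (3,4,w=4), (1,5,w=5)
Total MST weight: 1 + 3 + 4 + 4 + 5 = 17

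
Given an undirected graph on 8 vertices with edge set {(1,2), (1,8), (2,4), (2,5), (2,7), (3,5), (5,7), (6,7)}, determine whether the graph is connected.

Step 1: Build adjacency list from edges:
  1: 2, 8
  2: 1, 4, 5, 7
  3: 5
  4: 2
  5: 2, 3, 7
  6: 7
  7: 2, 5, 6
  8: 1

Step 2: Run BFS/DFS from vertex 1:
  Visited: {1, 2, 8, 4, 5, 7, 3, 6}
  Reached 8 of 8 vertices

Step 3: All 8 vertices reached from vertex 1, so the graph is connected.
Answer: Yes, the graph is connected.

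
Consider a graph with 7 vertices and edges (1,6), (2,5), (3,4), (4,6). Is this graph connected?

Step 1: Build adjacency list from edges:
  1: 6
  2: 5
  3: 4
  4: 3, 6
  5: 2
  6: 1, 4
  7: (none)

Step 2: Run BFS/DFS from vertex 1:
  Visited: {1, 6, 4, 3}
  Reached 4 of 7 vertices

Step 3: Only 4 of 7 vertices reached. Graph is disconnected.
Connected components: {1, 3, 4, 6}, {2, 5}, {7}
Answer: No, the graph is not connected (3 components).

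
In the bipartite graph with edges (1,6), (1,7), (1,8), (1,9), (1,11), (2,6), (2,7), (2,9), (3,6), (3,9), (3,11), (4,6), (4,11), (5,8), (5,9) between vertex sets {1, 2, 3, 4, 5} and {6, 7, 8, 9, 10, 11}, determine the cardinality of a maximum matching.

Step 1: List the neighbors of each left vertex:
  1: 6, 7, 8, 9, 11
  2: 6, 7, 9
  3: 6, 9, 11
  4: 6, 11
  5: 8, 9

Step 2: Greedily match left vertices, then look for augmenting paths:
  Match 1 -- 6
  Match 2 -- 7
  Match 3 -- 9
  Match 4 -- 11
  Match 5 -- 8
  No augmenting path remains.

Step 3: Verify this is maximum:
  Matching size 5 = min(|L|, |R|) = min(5, 6), which is an upper bound, so this matching is maximum.

Maximum matching: {(1,6), (2,7), (3,9), (4,11), (5,8)}
Size: 5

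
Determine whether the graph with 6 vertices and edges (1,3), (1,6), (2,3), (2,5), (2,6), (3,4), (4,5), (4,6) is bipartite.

Step 1: Attempt 2-coloring using BFS:
  Start at vertex 1, assign color 0
  Color vertex 3 with color 1 (neighbor of 1)
  Color vertex 6 with color 1 (neighbor of 1)
  Color vertex 2 with color 0 (neighbor of 3)
  Color vertex 4 with color 0 (neighbor of 3)
  Color vertex 5 with color 1 (neighbor of 2)

Step 2: 2-coloring succeeded. No conflicts found.
  Set A (color 0): {1, 2, 4}
  Set B (color 1): {3, 5, 6}

The graph is bipartite with partition {1, 2, 4}, {3, 5, 6}.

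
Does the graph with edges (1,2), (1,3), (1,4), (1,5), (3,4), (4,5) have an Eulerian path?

Step 1: Find the degree of each vertex:
  deg(1) = 4
  deg(2) = 1
  deg(3) = 2
  deg(4) = 3
  deg(5) = 2

Step 2: Count vertices with odd degree:
  Odd-degree vertices: 2, 4 (2 total)

Step 3: Apply Euler's theorem:
  - Eulerian circuit exists iff graph is connected and all vertices have even degree
  - Eulerian path exists iff graph is connected and has 0 or 2 odd-degree vertices

Graph is connected with exactly 2 odd-degree vertices (2, 4).
Eulerian path exists (starting and ending at the odd-degree vertices), but no Eulerian circuit.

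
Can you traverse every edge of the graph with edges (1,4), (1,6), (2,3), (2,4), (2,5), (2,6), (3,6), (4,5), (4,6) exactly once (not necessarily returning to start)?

Step 1: Find the degree of each vertex:
  deg(1) = 2
  deg(2) = 4
  deg(3) = 2
  deg(4) = 4
  deg(5) = 2
  deg(6) = 4

Step 2: Count vertices with odd degree:
  All vertices have even degree (0 odd-degree vertices)

Step 3: Apply Euler's theorem:
  - Eulerian circuit exists iff graph is connected and all vertices have even degree
  - Eulerian path exists iff graph is connected and has 0 or 2 odd-degree vertices

Graph is connected with 0 odd-degree vertices.
Both Eulerian circuit and Eulerian path exist.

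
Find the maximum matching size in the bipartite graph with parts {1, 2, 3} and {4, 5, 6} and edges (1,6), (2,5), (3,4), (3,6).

Step 1: List the neighbors of each left vertex:
  1: 6
  2: 5
  3: 4, 6

Step 2: Greedily match left vertices, then look for augmenting paths:
  Match 1 -- 6
  Match 2 -- 5
  Match 3 -- 4
  No augmenting path remains.

Step 3: Verify this is maximum:
  Matching size 3 = min(|L|, |R|) = min(3, 3), which is an upper bound, so this matching is maximum.

Maximum matching: {(1,6), (2,5), (3,4)}
Size: 3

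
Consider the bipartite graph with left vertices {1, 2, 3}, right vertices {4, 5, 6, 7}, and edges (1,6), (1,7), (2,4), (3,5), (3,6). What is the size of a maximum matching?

Step 1: List the neighbors of each left vertex:
  1: 6, 7
  2: 4
  3: 5, 6

Step 2: Greedily match left vertices, then look for augmenting paths:
  Match 1 -- 6
  Match 2 -- 4
  Match 3 -- 5
  No augmenting path remains.

Step 3: Verify this is maximum:
  Matching size 3 = min(|L|, |R|) = min(3, 4), which is an upper bound, so this matching is maximum.

Maximum matching: {(1,6), (2,4), (3,5)}
Size: 3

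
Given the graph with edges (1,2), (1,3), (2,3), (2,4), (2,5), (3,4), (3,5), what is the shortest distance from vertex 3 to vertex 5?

Step 1: Build adjacency list:
  1: 2, 3
  2: 1, 3, 4, 5
  3: 1, 2, 4, 5
  4: 2, 3
  5: 2, 3

Step 2: BFS from vertex 3 to find shortest path to 5:
  vertex 1 reached at distance 1
  vertex 2 reached at distance 1
  vertex 4 reached at distance 1
  vertex 5 reached at distance 1

Step 3: Shortest path: 3 -> 5
Path length: 1 edge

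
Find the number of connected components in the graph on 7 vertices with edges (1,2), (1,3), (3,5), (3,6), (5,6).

Step 1: Build adjacency list from edges:
  1: 2, 3
  2: 1
  3: 1, 5, 6
  4: (none)
  5: 3, 6
  6: 3, 5
  7: (none)

Step 2: Run BFS/DFS from vertex 1:
  Visited: {1, 2, 3, 5, 6}
  Reached 5 of 7 vertices

Step 3: Only 5 of 7 vertices reached. Graph is disconnected.
Connected components: {1, 2, 3, 5, 6}, {4}, {7}
Number of connected components: 3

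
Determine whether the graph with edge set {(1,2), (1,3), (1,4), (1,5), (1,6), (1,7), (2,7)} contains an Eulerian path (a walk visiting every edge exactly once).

Step 1: Find the degree of each vertex:
  deg(1) = 6
  deg(2) = 2
  deg(3) = 1
  deg(4) = 1
  deg(5) = 1
  deg(6) = 1
  deg(7) = 2

Step 2: Count vertices with odd degree:
  Odd-degree vertices: 3, 4, 5, 6 (4 total)

Step 3: Apply Euler's theorem:
  - Eulerian circuit exists iff graph is connected and all vertices have even degree
  - Eulerian path exists iff graph is connected and has 0 or 2 odd-degree vertices

Graph has 4 odd-degree vertices (need 0 or 2).
Neither Eulerian path nor Eulerian circuit exists.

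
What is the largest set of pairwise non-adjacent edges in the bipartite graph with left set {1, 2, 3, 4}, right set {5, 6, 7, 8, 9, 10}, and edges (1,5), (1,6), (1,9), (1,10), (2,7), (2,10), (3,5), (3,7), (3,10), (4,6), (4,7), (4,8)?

Step 1: List the neighbors of each left vertex:
  1: 5, 6, 9, 10
  2: 7, 10
  3: 5, 7, 10
  4: 6, 7, 8

Step 2: Greedily match left vertices, then look for augmenting paths:
  Match 1 -- 5
  Match 2 -- 7
  Match 3 -- 10
  Match 4 -- 6
  No augmenting path remains.

Step 3: Verify this is maximum:
  Matching size 4 = min(|L|, |R|) = min(4, 6), which is an upper bound, so this matching is maximum.

Maximum matching: {(1,5), (2,7), (3,10), (4,6)}
Size: 4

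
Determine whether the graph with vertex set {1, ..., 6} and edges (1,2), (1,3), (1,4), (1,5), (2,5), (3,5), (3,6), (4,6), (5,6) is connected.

Step 1: Build adjacency list from edges:
  1: 2, 3, 4, 5
  2: 1, 5
  3: 1, 5, 6
  4: 1, 6
  5: 1, 2, 3, 6
  6: 3, 4, 5

Step 2: Run BFS/DFS from vertex 1:
  Visited: {1, 2, 3, 4, 5, 6}
  Reached 6 of 6 vertices

Step 3: All 6 vertices reached from vertex 1, so the graph is connected.
Answer: Yes, the graph is connected.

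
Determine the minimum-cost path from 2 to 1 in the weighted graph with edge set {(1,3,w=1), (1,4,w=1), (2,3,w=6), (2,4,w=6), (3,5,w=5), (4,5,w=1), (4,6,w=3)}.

Step 1: Build adjacency list with weights:
  1: 3(w=1), 4(w=1)
  2: 3(w=6), 4(w=6)
  3: 1(w=1), 2(w=6), 5(w=5)
  4: 1(w=1), 2(w=6), 5(w=1), 6(w=3)
  5: 3(w=5), 4(w=1)
  6: 4(w=3)

Step 2: Apply Dijkstra's algorithm from vertex 2:
  Visit vertex 2 (distance=0)
    Update dist[3] = 6
    Update dist[4] = 6
  Visit vertex 3 (distance=6)
    Update dist[1] = 7
    Update dist[5] = 11
  Visit vertex 4 (distance=6)
    Update dist[5] = 7
    Update dist[6] = 9
  Visit vertex 1 (distance=7)

Step 3: Shortest path: 2 -> 4 -> 1
Total weight: 6 + 1 = 7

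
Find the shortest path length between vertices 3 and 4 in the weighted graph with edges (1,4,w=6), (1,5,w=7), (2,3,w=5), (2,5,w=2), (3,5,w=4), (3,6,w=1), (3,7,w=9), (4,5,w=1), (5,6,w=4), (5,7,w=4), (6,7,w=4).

Step 1: Build adjacency list with weights:
  1: 4(w=6), 5(w=7)
  2: 3(w=5), 5(w=2)
  3: 2(w=5), 5(w=4), 6(w=1), 7(w=9)
  4: 1(w=6), 5(w=1)
  5: 1(w=7), 2(w=2), 3(w=4), 4(w=1), 6(w=4), 7(w=4)
  6: 3(w=1), 5(w=4), 7(w=4)
  7: 3(w=9), 5(w=4), 6(w=4)

Step 2: Apply Dijkstra's algorithm from vertex 3:
  Visit vertex 3 (distance=0)
    Update dist[2] = 5
    Update dist[5] = 4
    Update dist[6] = 1
    Update dist[7] = 9
  Visit vertex 6 (distance=1)
    Update dist[7] = 5
  Visit vertex 5 (distance=4)
    Update dist[1] = 11
    Update dist[4] = 5
  Visit vertex 2 (distance=5)
  Visit vertex 4 (distance=5)

Step 3: Shortest path: 3 -> 5 -> 4
Total weight: 4 + 1 = 5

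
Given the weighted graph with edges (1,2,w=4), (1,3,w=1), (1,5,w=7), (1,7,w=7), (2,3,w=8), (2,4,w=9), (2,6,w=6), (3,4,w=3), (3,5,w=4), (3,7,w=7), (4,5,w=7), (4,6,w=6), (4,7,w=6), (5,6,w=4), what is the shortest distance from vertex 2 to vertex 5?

Step 1: Build adjacency list with weights:
  1: 2(w=4), 3(w=1), 5(w=7), 7(w=7)
  2: 1(w=4), 3(w=8), 4(w=9), 6(w=6)
  3: 1(w=1), 2(w=8), 4(w=3), 5(w=4), 7(w=7)
  4: 2(w=9), 3(w=3), 5(w=7), 6(w=6), 7(w=6)
  5: 1(w=7), 3(w=4), 4(w=7), 6(w=4)
  6: 2(w=6), 4(w=6), 5(w=4)
  7: 1(w=7), 3(w=7), 4(w=6)

Step 2: Apply Dijkstra's algorithm from vertex 2:
  Visit vertex 2 (distance=0)
    Update dist[1] = 4
    Update dist[3] = 8
    Update dist[4] = 9
    Update dist[6] = 6
  Visit vertex 1 (distance=4)
    Update dist[3] = 5
    Update dist[5] = 11
    Update dist[7] = 11
  Visit vertex 3 (distance=5)
    Update dist[4] = 8
    Update dist[5] = 9
  Visit vertex 6 (distance=6)
  Visit vertex 4 (distance=8)
  Visit vertex 5 (distance=9)

Step 3: Shortest path: 2 -> 1 -> 3 -> 5
Total weight: 4 + 1 + 4 = 9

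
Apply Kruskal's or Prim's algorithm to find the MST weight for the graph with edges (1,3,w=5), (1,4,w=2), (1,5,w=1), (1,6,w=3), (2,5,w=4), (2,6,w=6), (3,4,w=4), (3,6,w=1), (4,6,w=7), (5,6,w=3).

Apply Kruskal's algorithm (sort edges by weight, add if no cycle):

Sorted edges by weight:
  (1,5) w=1
  (3,6) w=1
  (1,4) w=2
  (1,6) w=3
  (5,6) w=3
  (2,5) w=4
  (3,4) w=4
  (1,3) w=5
  (2,6) w=6
  (4,6) w=7

Add edge (1,5) w=1 -- no cycle. Running total: 1
Add edge (3,6) w=1 -- no cycle. Running total: 2
Add edge (1,4) w=2 -- no cycle. Running total: 4
Add edge (1,6) w=3 -- no cycle. Running total: 7
Skip edge (5,6) w=3 -- would create cycle
Add edge (2,5) w=4 -- no cycle. Running total: 11

MST edges: (1,5,w=1), (3,6,w=1), (1,4,w=2), (1,6,w=3), (2,5,w=4)
Total MST weight: 1 + 1 + 2 + 3 + 4 = 11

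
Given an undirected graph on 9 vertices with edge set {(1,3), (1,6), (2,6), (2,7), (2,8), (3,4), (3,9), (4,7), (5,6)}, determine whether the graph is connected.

Step 1: Build adjacency list from edges:
  1: 3, 6
  2: 6, 7, 8
  3: 1, 4, 9
  4: 3, 7
  5: 6
  6: 1, 2, 5
  7: 2, 4
  8: 2
  9: 3

Step 2: Run BFS/DFS from vertex 1:
  Visited: {1, 3, 6, 4, 9, 2, 5, 7, 8}
  Reached 9 of 9 vertices

Step 3: All 9 vertices reached from vertex 1, so the graph is connected.
Answer: Yes, the graph is connected.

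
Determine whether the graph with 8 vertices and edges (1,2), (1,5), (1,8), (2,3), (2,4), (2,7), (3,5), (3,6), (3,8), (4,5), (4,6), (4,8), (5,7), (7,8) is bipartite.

Step 1: Attempt 2-coloring using BFS:
  Start at vertex 1, assign color 0
  Color vertex 2 with color 1 (neighbor of 1)
  Color vertex 5 with color 1 (neighbor of 1)
  Color vertex 8 with color 1 (neighbor of 1)
  Color vertex 3 with color 0 (neighbor of 2)
  Color vertex 4 with color 0 (neighbor of 2)
  Color vertex 7 with color 0 (neighbor of 2)
  Color vertex 6 with color 1 (neighbor of 3)

Step 2: 2-coloring succeeded. No conflicts found.
  Set A (color 0): {1, 3, 4, 7}
  Set B (color 1): {2, 5, 6, 8}

The graph is bipartite with partition {1, 3, 4, 7}, {2, 5, 6, 8}.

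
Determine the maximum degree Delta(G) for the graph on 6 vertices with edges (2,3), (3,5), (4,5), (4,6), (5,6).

Step 1: Count edges incident to each vertex:
  deg(1) = 0 (neighbors: none)
  deg(2) = 1 (neighbors: 3)
  deg(3) = 2 (neighbors: 2, 5)
  deg(4) = 2 (neighbors: 5, 6)
  deg(5) = 3 (neighbors: 3, 4, 6)
  deg(6) = 2 (neighbors: 4, 5)

Step 2: Find maximum:
  max(0, 1, 2, 2, 3, 2) = 3 (vertex 5)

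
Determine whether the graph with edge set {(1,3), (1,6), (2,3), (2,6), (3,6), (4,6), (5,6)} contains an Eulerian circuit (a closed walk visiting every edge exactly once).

Step 1: Find the degree of each vertex:
  deg(1) = 2
  deg(2) = 2
  deg(3) = 3
  deg(4) = 1
  deg(5) = 1
  deg(6) = 5

Step 2: Count vertices with odd degree:
  Odd-degree vertices: 3, 4, 5, 6 (4 total)

Step 3: Apply Euler's theorem:
  - Eulerian circuit exists iff graph is connected and all vertices have even degree
  - Eulerian path exists iff graph is connected and has 0 or 2 odd-degree vertices

Graph has 4 odd-degree vertices (need 0 or 2).
Neither Eulerian path nor Eulerian circuit exists.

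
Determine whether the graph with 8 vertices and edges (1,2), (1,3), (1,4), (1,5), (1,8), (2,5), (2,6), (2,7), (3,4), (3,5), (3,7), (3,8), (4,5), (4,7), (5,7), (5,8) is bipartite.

Step 1: Attempt 2-coloring using BFS:
  Start at vertex 1, assign color 0
  Color vertex 2 with color 1 (neighbor of 1)
  Color vertex 3 with color 1 (neighbor of 1)
  Color vertex 4 with color 1 (neighbor of 1)
  Color vertex 5 with color 1 (neighbor of 1)
  Color vertex 8 with color 1 (neighbor of 1)

Step 2: Conflict found! Vertices 2 and 5 are adjacent but have the same color.
This means the graph contains an odd cycle.

The graph is NOT bipartite.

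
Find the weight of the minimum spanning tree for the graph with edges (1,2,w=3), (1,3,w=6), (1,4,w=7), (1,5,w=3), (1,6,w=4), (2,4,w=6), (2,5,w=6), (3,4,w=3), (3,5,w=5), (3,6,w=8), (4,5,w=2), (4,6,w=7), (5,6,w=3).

Apply Kruskal's algorithm (sort edges by weight, add if no cycle):

Sorted edges by weight:
  (4,5) w=2
  (1,2) w=3
  (1,5) w=3
  (3,4) w=3
  (5,6) w=3
  (1,6) w=4
  (3,5) w=5
  (1,3) w=6
  (2,4) w=6
  (2,5) w=6
  (1,4) w=7
  (4,6) w=7
  (3,6) w=8

Add edge (4,5) w=2 -- no cycle. Running total: 2
Add edge (1,2) w=3 -- no cycle. Running total: 5
Add edge (1,5) w=3 -- no cycle. Running total: 8
Add edge (3,4) w=3 -- no cycle. Running total: 11
Add edge (5,6) w=3 -- no cycle. Running total: 14

MST edges: (4,5,w=2), (1,2,w=3), (1,5,w=3), (3,4,w=3), (5,6,w=3)
Total MST weight: 2 + 3 + 3 + 3 + 3 = 14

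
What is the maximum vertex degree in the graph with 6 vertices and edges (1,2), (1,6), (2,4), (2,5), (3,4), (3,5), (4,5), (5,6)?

Step 1: Count edges incident to each vertex:
  deg(1) = 2 (neighbors: 2, 6)
  deg(2) = 3 (neighbors: 1, 4, 5)
  deg(3) = 2 (neighbors: 4, 5)
  deg(4) = 3 (neighbors: 2, 3, 5)
  deg(5) = 4 (neighbors: 2, 3, 4, 6)
  deg(6) = 2 (neighbors: 1, 5)

Step 2: Find maximum:
  max(2, 3, 2, 3, 4, 2) = 4 (vertex 5)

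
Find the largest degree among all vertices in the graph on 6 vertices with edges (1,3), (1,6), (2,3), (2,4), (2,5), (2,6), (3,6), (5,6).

Step 1: Count edges incident to each vertex:
  deg(1) = 2 (neighbors: 3, 6)
  deg(2) = 4 (neighbors: 3, 4, 5, 6)
  deg(3) = 3 (neighbors: 1, 2, 6)
  deg(4) = 1 (neighbors: 2)
  deg(5) = 2 (neighbors: 2, 6)
  deg(6) = 4 (neighbors: 1, 2, 3, 5)

Step 2: Find maximum:
  max(2, 4, 3, 1, 2, 4) = 4 (vertex 2)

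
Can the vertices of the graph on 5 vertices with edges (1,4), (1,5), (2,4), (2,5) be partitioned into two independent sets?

Step 1: Attempt 2-coloring using BFS:
  Start at vertex 1, assign color 0
  Color vertex 4 with color 1 (neighbor of 1)
  Color vertex 5 with color 1 (neighbor of 1)
  Color vertex 2 with color 0 (neighbor of 4)
  Start new component at vertex 3, assign color 0

Step 2: 2-coloring succeeded. No conflicts found.
  Set A (color 0): {1, 2, 3}
  Set B (color 1): {4, 5}

The graph is bipartite with partition {1, 2, 3}, {4, 5}.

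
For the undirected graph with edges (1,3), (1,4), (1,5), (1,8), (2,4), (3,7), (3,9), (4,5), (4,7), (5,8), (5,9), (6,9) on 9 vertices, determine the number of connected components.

Step 1: Build adjacency list from edges:
  1: 3, 4, 5, 8
  2: 4
  3: 1, 7, 9
  4: 1, 2, 5, 7
  5: 1, 4, 8, 9
  6: 9
  7: 3, 4
  8: 1, 5
  9: 3, 5, 6

Step 2: Run BFS/DFS from vertex 1:
  Visited: {1, 3, 4, 5, 8, 7, 9, 2, 6}
  Reached 9 of 9 vertices

Step 3: All 9 vertices reached from vertex 1, so the graph is connected.
Number of connected components: 1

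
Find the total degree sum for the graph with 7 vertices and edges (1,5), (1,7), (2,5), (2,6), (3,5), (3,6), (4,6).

Step 1: Count edges incident to each vertex:
  deg(1) = 2 (neighbors: 5, 7)
  deg(2) = 2 (neighbors: 5, 6)
  deg(3) = 2 (neighbors: 5, 6)
  deg(4) = 1 (neighbors: 6)
  deg(5) = 3 (neighbors: 1, 2, 3)
  deg(6) = 3 (neighbors: 2, 3, 4)
  deg(7) = 1 (neighbors: 1)

Step 2: Sum all degrees:
  2 + 2 + 2 + 1 + 3 + 3 + 1 = 14

Verification: sum of degrees = 2 * |E| = 2 * 7 = 14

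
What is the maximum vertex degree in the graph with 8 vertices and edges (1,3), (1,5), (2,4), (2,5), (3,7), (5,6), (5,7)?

Step 1: Count edges incident to each vertex:
  deg(1) = 2 (neighbors: 3, 5)
  deg(2) = 2 (neighbors: 4, 5)
  deg(3) = 2 (neighbors: 1, 7)
  deg(4) = 1 (neighbors: 2)
  deg(5) = 4 (neighbors: 1, 2, 6, 7)
  deg(6) = 1 (neighbors: 5)
  deg(7) = 2 (neighbors: 3, 5)
  deg(8) = 0 (neighbors: none)

Step 2: Find maximum:
  max(2, 2, 2, 1, 4, 1, 2, 0) = 4 (vertex 5)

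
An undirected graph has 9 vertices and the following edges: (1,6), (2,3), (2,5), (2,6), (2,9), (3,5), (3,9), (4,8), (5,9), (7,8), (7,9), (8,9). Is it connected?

Step 1: Build adjacency list from edges:
  1: 6
  2: 3, 5, 6, 9
  3: 2, 5, 9
  4: 8
  5: 2, 3, 9
  6: 1, 2
  7: 8, 9
  8: 4, 7, 9
  9: 2, 3, 5, 7, 8

Step 2: Run BFS/DFS from vertex 1:
  Visited: {1, 6, 2, 3, 5, 9, 7, 8, 4}
  Reached 9 of 9 vertices

Step 3: All 9 vertices reached from vertex 1, so the graph is connected.
Answer: Yes, the graph is connected.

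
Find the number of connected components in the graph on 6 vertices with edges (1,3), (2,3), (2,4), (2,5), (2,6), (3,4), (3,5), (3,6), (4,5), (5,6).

Step 1: Build adjacency list from edges:
  1: 3
  2: 3, 4, 5, 6
  3: 1, 2, 4, 5, 6
  4: 2, 3, 5
  5: 2, 3, 4, 6
  6: 2, 3, 5

Step 2: Run BFS/DFS from vertex 1:
  Visited: {1, 3, 2, 4, 5, 6}
  Reached 6 of 6 vertices

Step 3: All 6 vertices reached from vertex 1, so the graph is connected.
Number of connected components: 1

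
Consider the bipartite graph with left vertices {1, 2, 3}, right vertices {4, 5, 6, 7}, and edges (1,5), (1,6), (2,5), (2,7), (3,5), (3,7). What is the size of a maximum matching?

Step 1: List the neighbors of each left vertex:
  1: 5, 6
  2: 5, 7
  3: 5, 7

Step 2: Greedily match left vertices, then look for augmenting paths:
  Match 1 -- 6
  Match 2 -- 7
  Match 3 -- 5
  No augmenting path remains.

Step 3: Verify this is maximum:
  Matching size 3 = min(|L|, |R|) = min(3, 4), which is an upper bound, so this matching is maximum.

Maximum matching: {(1,6), (2,7), (3,5)}
Size: 3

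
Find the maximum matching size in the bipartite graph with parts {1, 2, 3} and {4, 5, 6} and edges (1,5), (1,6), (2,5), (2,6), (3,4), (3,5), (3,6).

Step 1: List the neighbors of each left vertex:
  1: 5, 6
  2: 5, 6
  3: 4, 5, 6

Step 2: Greedily match left vertices, then look for augmenting paths:
  Match 1 -- 5
  Match 2 -- 6
  Match 3 -- 4
  No augmenting path remains.

Step 3: Verify this is maximum:
  Matching size 3 = min(|L|, |R|) = min(3, 3), which is an upper bound, so this matching is maximum.

Maximum matching: {(1,5), (2,6), (3,4)}
Size: 3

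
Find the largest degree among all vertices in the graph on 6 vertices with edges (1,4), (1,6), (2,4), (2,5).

Step 1: Count edges incident to each vertex:
  deg(1) = 2 (neighbors: 4, 6)
  deg(2) = 2 (neighbors: 4, 5)
  deg(3) = 0 (neighbors: none)
  deg(4) = 2 (neighbors: 1, 2)
  deg(5) = 1 (neighbors: 2)
  deg(6) = 1 (neighbors: 1)

Step 2: Find maximum:
  max(2, 2, 0, 2, 1, 1) = 2 (vertex 1)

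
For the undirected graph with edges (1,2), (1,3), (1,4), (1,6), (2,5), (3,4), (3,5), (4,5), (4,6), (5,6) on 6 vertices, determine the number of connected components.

Step 1: Build adjacency list from edges:
  1: 2, 3, 4, 6
  2: 1, 5
  3: 1, 4, 5
  4: 1, 3, 5, 6
  5: 2, 3, 4, 6
  6: 1, 4, 5

Step 2: Run BFS/DFS from vertex 1:
  Visited: {1, 2, 3, 4, 6, 5}
  Reached 6 of 6 vertices

Step 3: All 6 vertices reached from vertex 1, so the graph is connected.
Number of connected components: 1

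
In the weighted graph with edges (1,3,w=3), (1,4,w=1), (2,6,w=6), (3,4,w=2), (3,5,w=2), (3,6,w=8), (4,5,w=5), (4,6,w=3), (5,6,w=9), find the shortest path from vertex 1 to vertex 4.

Step 1: Build adjacency list with weights:
  1: 3(w=3), 4(w=1)
  2: 6(w=6)
  3: 1(w=3), 4(w=2), 5(w=2), 6(w=8)
  4: 1(w=1), 3(w=2), 5(w=5), 6(w=3)
  5: 3(w=2), 4(w=5), 6(w=9)
  6: 2(w=6), 3(w=8), 4(w=3), 5(w=9)

Step 2: Apply Dijkstra's algorithm from vertex 1:
  Visit vertex 1 (distance=0)
    Update dist[3] = 3
    Update dist[4] = 1
  Visit vertex 4 (distance=1)
    Update dist[5] = 6
    Update dist[6] = 4

Step 3: Shortest path: 1 -> 4
Total weight: 1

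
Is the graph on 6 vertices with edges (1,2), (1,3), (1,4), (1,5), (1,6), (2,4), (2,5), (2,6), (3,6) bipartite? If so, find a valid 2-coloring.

Step 1: Attempt 2-coloring using BFS:
  Start at vertex 1, assign color 0
  Color vertex 2 with color 1 (neighbor of 1)
  Color vertex 3 with color 1 (neighbor of 1)
  Color vertex 4 with color 1 (neighbor of 1)
  Color vertex 5 with color 1 (neighbor of 1)
  Color vertex 6 with color 1 (neighbor of 1)

Step 2: Conflict found! Vertices 2 and 4 are adjacent but have the same color.
This means the graph contains an odd cycle.

The graph is NOT bipartite.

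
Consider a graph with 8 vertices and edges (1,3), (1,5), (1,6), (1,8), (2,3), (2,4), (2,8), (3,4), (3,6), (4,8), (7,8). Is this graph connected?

Step 1: Build adjacency list from edges:
  1: 3, 5, 6, 8
  2: 3, 4, 8
  3: 1, 2, 4, 6
  4: 2, 3, 8
  5: 1
  6: 1, 3
  7: 8
  8: 1, 2, 4, 7

Step 2: Run BFS/DFS from vertex 1:
  Visited: {1, 3, 5, 6, 8, 2, 4, 7}
  Reached 8 of 8 vertices

Step 3: All 8 vertices reached from vertex 1, so the graph is connected.
Answer: Yes, the graph is connected.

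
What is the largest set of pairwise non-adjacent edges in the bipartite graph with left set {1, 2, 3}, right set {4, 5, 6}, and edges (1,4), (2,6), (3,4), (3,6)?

Step 1: List the neighbors of each left vertex:
  1: 4
  2: 6
  3: 4, 6

Step 2: Greedily match left vertices, then look for augmenting paths:
  Match 1 -- 4
  Match 2 -- 6
  No augmenting path remains.

Step 3: Verify this is maximum:
  Matching has size 2. The vertex set {4, 6} covers every edge and has size 2; any matching has at most one edge per cover vertex, so 2 is maximum (König's theorem).

Maximum matching: {(1,4), (2,6)}
Size: 2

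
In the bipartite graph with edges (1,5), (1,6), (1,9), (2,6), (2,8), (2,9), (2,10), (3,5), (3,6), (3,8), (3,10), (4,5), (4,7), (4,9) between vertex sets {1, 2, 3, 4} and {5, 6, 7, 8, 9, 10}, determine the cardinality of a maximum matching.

Step 1: List the neighbors of each left vertex:
  1: 5, 6, 9
  2: 6, 8, 9, 10
  3: 5, 6, 8, 10
  4: 5, 7, 9

Step 2: Greedily match left vertices, then look for augmenting paths:
  Match 1 -- 5
  Match 2 -- 6
  Match 3 -- 8
  Match 4 -- 7
  No augmenting path remains.

Step 3: Verify this is maximum:
  Matching size 4 = min(|L|, |R|) = min(4, 6), which is an upper bound, so this matching is maximum.

Maximum matching: {(1,5), (2,6), (3,8), (4,7)}
Size: 4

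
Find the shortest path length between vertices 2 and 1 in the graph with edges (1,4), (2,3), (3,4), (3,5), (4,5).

Step 1: Build adjacency list:
  1: 4
  2: 3
  3: 2, 4, 5
  4: 1, 3, 5
  5: 3, 4

Step 2: BFS from vertex 2 to find shortest path to 1:
  vertex 3 reached at distance 1
  vertex 4 reached at distance 2
  vertex 5 reached at distance 2
  vertex 1 reached at distance 3

Step 3: Shortest path: 2 -> 3 -> 4 -> 1
Path length: 3 edges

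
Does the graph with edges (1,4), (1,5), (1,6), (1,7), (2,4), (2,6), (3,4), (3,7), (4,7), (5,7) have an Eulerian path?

Step 1: Find the degree of each vertex:
  deg(1) = 4
  deg(2) = 2
  deg(3) = 2
  deg(4) = 4
  deg(5) = 2
  deg(6) = 2
  deg(7) = 4

Step 2: Count vertices with odd degree:
  All vertices have even degree (0 odd-degree vertices)

Step 3: Apply Euler's theorem:
  - Eulerian circuit exists iff graph is connected and all vertices have even degree
  - Eulerian path exists iff graph is connected and has 0 or 2 odd-degree vertices

Graph is connected with 0 odd-degree vertices.
Both Eulerian circuit and Eulerian path exist.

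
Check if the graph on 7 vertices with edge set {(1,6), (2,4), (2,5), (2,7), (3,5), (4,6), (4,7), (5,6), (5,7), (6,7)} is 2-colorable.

Step 1: Attempt 2-coloring using BFS:
  Start at vertex 1, assign color 0
  Color vertex 6 with color 1 (neighbor of 1)
  Color vertex 4 with color 0 (neighbor of 6)
  Color vertex 5 with color 0 (neighbor of 6)
  Color vertex 7 with color 0 (neighbor of 6)
  Color vertex 2 with color 1 (neighbor of 4)

Step 2: Conflict found! Vertices 4 and 7 are adjacent but have the same color.
This means the graph contains an odd cycle.

The graph is NOT bipartite.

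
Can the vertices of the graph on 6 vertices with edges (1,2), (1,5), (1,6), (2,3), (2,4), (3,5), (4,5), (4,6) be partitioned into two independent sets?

Step 1: Attempt 2-coloring using BFS:
  Start at vertex 1, assign color 0
  Color vertex 2 with color 1 (neighbor of 1)
  Color vertex 5 with color 1 (neighbor of 1)
  Color vertex 6 with color 1 (neighbor of 1)
  Color vertex 3 with color 0 (neighbor of 2)
  Color vertex 4 with color 0 (neighbor of 2)

Step 2: 2-coloring succeeded. No conflicts found.
  Set A (color 0): {1, 3, 4}
  Set B (color 1): {2, 5, 6}

The graph is bipartite with partition {1, 3, 4}, {2, 5, 6}.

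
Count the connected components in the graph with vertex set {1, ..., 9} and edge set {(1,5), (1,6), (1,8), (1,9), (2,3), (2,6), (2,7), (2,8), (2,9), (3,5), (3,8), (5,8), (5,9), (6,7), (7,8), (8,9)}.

Step 1: Build adjacency list from edges:
  1: 5, 6, 8, 9
  2: 3, 6, 7, 8, 9
  3: 2, 5, 8
  4: (none)
  5: 1, 3, 8, 9
  6: 1, 2, 7
  7: 2, 6, 8
  8: 1, 2, 3, 5, 7, 9
  9: 1, 2, 5, 8

Step 2: Run BFS/DFS from vertex 1:
  Visited: {1, 5, 6, 8, 9, 3, 2, 7}
  Reached 8 of 9 vertices

Step 3: Only 8 of 9 vertices reached. Graph is disconnected.
Connected components: {1, 2, 3, 5, 6, 7, 8, 9}, {4}
Number of connected components: 2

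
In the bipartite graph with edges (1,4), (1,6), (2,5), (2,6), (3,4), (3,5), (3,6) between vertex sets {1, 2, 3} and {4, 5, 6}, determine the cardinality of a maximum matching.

Step 1: List the neighbors of each left vertex:
  1: 4, 6
  2: 5, 6
  3: 4, 5, 6

Step 2: Greedily match left vertices, then look for augmenting paths:
  Match 1 -- 4
  Match 2 -- 5
  Match 3 -- 6
  No augmenting path remains.

Step 3: Verify this is maximum:
  Matching size 3 = min(|L|, |R|) = min(3, 3), which is an upper bound, so this matching is maximum.

Maximum matching: {(1,4), (2,5), (3,6)}
Size: 3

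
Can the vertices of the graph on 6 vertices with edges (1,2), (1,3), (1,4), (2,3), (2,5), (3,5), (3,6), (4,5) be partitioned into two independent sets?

Step 1: Attempt 2-coloring using BFS:
  Start at vertex 1, assign color 0
  Color vertex 2 with color 1 (neighbor of 1)
  Color vertex 3 with color 1 (neighbor of 1)
  Color vertex 4 with color 1 (neighbor of 1)

Step 2: Conflict found! Vertices 2 and 3 are adjacent but have the same color.
This means the graph contains an odd cycle.

The graph is NOT bipartite.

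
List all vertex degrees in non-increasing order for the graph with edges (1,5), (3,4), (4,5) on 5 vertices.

Step 1: Count edges incident to each vertex:
  deg(1) = 1 (neighbors: 5)
  deg(2) = 0 (neighbors: none)
  deg(3) = 1 (neighbors: 4)
  deg(4) = 2 (neighbors: 3, 5)
  deg(5) = 2 (neighbors: 1, 4)

Step 2: Sort degrees in non-increasing order:
  Degrees: [1, 0, 1, 2, 2] -> sorted: [2, 2, 1, 1, 0]

Degree sequence: [2, 2, 1, 1, 0]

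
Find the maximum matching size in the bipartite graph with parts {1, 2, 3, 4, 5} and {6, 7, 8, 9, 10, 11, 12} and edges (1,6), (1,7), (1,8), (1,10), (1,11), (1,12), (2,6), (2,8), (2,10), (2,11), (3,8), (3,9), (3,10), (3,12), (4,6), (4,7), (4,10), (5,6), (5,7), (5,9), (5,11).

Step 1: List the neighbors of each left vertex:
  1: 6, 7, 8, 10, 11, 12
  2: 6, 8, 10, 11
  3: 8, 9, 10, 12
  4: 6, 7, 10
  5: 6, 7, 9, 11

Step 2: Greedily match left vertices, then look for augmenting paths:
  Match 1 -- 6
  Match 2 -- 8
  Match 3 -- 9
  Match 4 -- 7
  Match 5 -- 11
  No augmenting path remains.

Step 3: Verify this is maximum:
  Matching size 5 = min(|L|, |R|) = min(5, 7), which is an upper bound, so this matching is maximum.

Maximum matching: {(1,6), (2,8), (3,9), (4,7), (5,11)}
Size: 5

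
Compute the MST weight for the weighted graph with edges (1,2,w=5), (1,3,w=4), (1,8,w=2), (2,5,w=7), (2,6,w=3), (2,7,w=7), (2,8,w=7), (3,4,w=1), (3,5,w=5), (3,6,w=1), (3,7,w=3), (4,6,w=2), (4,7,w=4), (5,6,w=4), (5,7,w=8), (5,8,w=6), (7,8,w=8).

Apply Kruskal's algorithm (sort edges by weight, add if no cycle):

Sorted edges by weight:
  (3,4) w=1
  (3,6) w=1
  (1,8) w=2
  (4,6) w=2
  (2,6) w=3
  (3,7) w=3
  (1,3) w=4
  (4,7) w=4
  (5,6) w=4
  (1,2) w=5
  (3,5) w=5
  (5,8) w=6
  (2,8) w=7
  (2,5) w=7
  (2,7) w=7
  (5,7) w=8
  (7,8) w=8

Add edge (3,4) w=1 -- no cycle. Running total: 1
Add edge (3,6) w=1 -- no cycle. Running total: 2
Add edge (1,8) w=2 -- no cycle. Running total: 4
Skip edge (4,6) w=2 -- would create cycle
Add edge (2,6) w=3 -- no cycle. Running total: 7
Add edge (3,7) w=3 -- no cycle. Running total: 10
Add edge (1,3) w=4 -- no cycle. Running total: 14
Skip edge (4,7) w=4 -- would create cycle
Add edge (5,6) w=4 -- no cycle. Running total: 18

MST edges: (3,4,w=1), (3,6,w=1), (1,8,w=2), (2,6,w=3), (3,7,w=3), (1,3,w=4), (5,6,w=4)
Total MST weight: 1 + 1 + 2 + 3 + 3 + 4 + 4 = 18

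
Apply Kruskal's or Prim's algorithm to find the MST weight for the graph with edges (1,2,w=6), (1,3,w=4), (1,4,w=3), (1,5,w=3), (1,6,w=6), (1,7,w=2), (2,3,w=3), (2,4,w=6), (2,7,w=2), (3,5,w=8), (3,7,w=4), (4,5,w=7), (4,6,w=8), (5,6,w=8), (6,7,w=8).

Apply Kruskal's algorithm (sort edges by weight, add if no cycle):

Sorted edges by weight:
  (1,7) w=2
  (2,7) w=2
  (1,4) w=3
  (1,5) w=3
  (2,3) w=3
  (1,3) w=4
  (3,7) w=4
  (1,2) w=6
  (1,6) w=6
  (2,4) w=6
  (4,5) w=7
  (3,5) w=8
  (4,6) w=8
  (5,6) w=8
  (6,7) w=8

Add edge (1,7) w=2 -- no cycle. Running total: 2
Add edge (2,7) w=2 -- no cycle. Running total: 4
Add edge (1,4) w=3 -- no cycle. Running total: 7
Add edge (1,5) w=3 -- no cycle. Running total: 10
Add edge (2,3) w=3 -- no cycle. Running total: 13
Skip edge (1,3) w=4 -- would create cycle
Skip edge (3,7) w=4 -- would create cycle
Skip edge (1,2) w=6 -- would create cycle
Add edge (1,6) w=6 -- no cycle. Running total: 19

MST edges: (1,7,w=2), (2,7,w=2), (1,4,w=3), (1,5,w=3), (2,3,w=3), (1,6,w=6)
Total MST weight: 2 + 2 + 3 + 3 + 3 + 6 = 19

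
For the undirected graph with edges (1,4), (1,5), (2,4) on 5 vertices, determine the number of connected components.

Step 1: Build adjacency list from edges:
  1: 4, 5
  2: 4
  3: (none)
  4: 1, 2
  5: 1

Step 2: Run BFS/DFS from vertex 1:
  Visited: {1, 4, 5, 2}
  Reached 4 of 5 vertices

Step 3: Only 4 of 5 vertices reached. Graph is disconnected.
Connected components: {1, 2, 4, 5}, {3}
Number of connected components: 2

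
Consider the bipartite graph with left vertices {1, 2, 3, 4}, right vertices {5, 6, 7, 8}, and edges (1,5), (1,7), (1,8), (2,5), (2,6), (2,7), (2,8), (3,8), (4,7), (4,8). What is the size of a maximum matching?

Step 1: List the neighbors of each left vertex:
  1: 5, 7, 8
  2: 5, 6, 7, 8
  3: 8
  4: 7, 8

Step 2: Greedily match left vertices, then look for augmenting paths:
  Match 1 -- 5
  Match 2 -- 6
  Match 3 -- 8
  Match 4 -- 7
  No augmenting path remains.

Step 3: Verify this is maximum:
  Matching size 4 = min(|L|, |R|) = min(4, 4), which is an upper bound, so this matching is maximum.

Maximum matching: {(1,5), (2,6), (3,8), (4,7)}
Size: 4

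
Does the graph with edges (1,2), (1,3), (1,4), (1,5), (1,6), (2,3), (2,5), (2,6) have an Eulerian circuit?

Step 1: Find the degree of each vertex:
  deg(1) = 5
  deg(2) = 4
  deg(3) = 2
  deg(4) = 1
  deg(5) = 2
  deg(6) = 2

Step 2: Count vertices with odd degree:
  Odd-degree vertices: 1, 4 (2 total)

Step 3: Apply Euler's theorem:
  - Eulerian circuit exists iff graph is connected and all vertices have even degree
  - Eulerian path exists iff graph is connected and has 0 or 2 odd-degree vertices

Graph is connected with exactly 2 odd-degree vertices (1, 4).
Eulerian path exists (starting and ending at the odd-degree vertices), but no Eulerian circuit.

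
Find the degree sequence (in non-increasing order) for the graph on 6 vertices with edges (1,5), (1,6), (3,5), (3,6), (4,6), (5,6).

Step 1: Count edges incident to each vertex:
  deg(1) = 2 (neighbors: 5, 6)
  deg(2) = 0 (neighbors: none)
  deg(3) = 2 (neighbors: 5, 6)
  deg(4) = 1 (neighbors: 6)
  deg(5) = 3 (neighbors: 1, 3, 6)
  deg(6) = 4 (neighbors: 1, 3, 4, 5)

Step 2: Sort degrees in non-increasing order:
  Degrees: [2, 0, 2, 1, 3, 4] -> sorted: [4, 3, 2, 2, 1, 0]

Degree sequence: [4, 3, 2, 2, 1, 0]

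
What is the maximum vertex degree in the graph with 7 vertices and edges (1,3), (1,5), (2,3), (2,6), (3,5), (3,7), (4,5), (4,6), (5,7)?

Step 1: Count edges incident to each vertex:
  deg(1) = 2 (neighbors: 3, 5)
  deg(2) = 2 (neighbors: 3, 6)
  deg(3) = 4 (neighbors: 1, 2, 5, 7)
  deg(4) = 2 (neighbors: 5, 6)
  deg(5) = 4 (neighbors: 1, 3, 4, 7)
  deg(6) = 2 (neighbors: 2, 4)
  deg(7) = 2 (neighbors: 3, 5)

Step 2: Find maximum:
  max(2, 2, 4, 2, 4, 2, 2) = 4 (vertex 3)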